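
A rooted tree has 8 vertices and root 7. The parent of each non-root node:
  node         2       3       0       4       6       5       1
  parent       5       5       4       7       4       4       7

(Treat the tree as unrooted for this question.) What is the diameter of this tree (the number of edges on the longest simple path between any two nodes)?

4

BFS from 1 reaches 2 last, at distance 4; BFS from 2 confirms no node is farther.
Path: 1 - 7 - 4 - 5 - 2.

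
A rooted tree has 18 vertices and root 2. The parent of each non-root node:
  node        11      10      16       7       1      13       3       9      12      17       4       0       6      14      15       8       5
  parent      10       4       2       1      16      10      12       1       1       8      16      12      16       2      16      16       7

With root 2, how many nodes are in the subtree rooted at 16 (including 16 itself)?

The subtree rooted at 16 contains: 16, 4, 8, 15, 1, 6, 10, 17, 12, 9, 7, 13, 11, 0, 3, 5 — 16 nodes.

16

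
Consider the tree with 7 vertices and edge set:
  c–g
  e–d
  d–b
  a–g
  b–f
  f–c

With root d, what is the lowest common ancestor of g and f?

f

g's ancestor chain is g, c, f, b, d and f's is f, b, d; they first meet at f.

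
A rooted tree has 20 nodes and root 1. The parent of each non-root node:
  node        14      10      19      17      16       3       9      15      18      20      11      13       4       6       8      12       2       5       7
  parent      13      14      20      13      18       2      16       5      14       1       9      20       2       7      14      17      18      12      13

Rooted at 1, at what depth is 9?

6

1 – 20 – 13 – 14 – 18 – 16 – 9 — 6 edges.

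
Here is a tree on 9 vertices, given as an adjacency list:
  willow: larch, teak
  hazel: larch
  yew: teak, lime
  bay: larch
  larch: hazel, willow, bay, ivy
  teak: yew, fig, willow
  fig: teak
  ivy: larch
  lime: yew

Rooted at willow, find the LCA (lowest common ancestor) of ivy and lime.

willow

Ancestors of ivy (toward the root): ivy, larch, willow.
Ancestors of lime: lime, yew, teak, willow.
The deepest node appearing in both lists is willow.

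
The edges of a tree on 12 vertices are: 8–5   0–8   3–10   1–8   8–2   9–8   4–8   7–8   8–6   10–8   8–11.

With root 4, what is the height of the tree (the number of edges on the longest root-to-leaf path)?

3

A deepest node is 3, reached by 4–8–10–3.
That path has 3 edges, so the height is 3.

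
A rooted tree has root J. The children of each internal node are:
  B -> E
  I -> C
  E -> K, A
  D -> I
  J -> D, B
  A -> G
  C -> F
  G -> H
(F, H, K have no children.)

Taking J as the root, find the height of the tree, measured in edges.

5

A deepest node is H, reached by J – B – E – A – G – H.
That path has 5 edges, so the height is 5.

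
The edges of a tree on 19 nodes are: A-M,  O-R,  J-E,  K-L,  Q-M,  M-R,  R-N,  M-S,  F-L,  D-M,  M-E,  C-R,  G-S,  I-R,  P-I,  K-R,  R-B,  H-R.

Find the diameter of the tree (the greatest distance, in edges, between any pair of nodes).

6

BFS from G reaches F last, at distance 6; BFS from F confirms no node is farther.
Path: G – S – M – R – K – L – F.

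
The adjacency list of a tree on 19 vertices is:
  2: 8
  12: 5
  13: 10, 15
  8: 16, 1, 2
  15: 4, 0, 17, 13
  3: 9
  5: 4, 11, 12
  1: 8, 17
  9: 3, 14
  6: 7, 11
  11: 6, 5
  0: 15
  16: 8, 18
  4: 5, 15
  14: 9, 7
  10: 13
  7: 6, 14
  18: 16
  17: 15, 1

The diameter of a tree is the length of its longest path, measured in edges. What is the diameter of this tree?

A longest path is 3–9–14–7–6–11–5–4–15–17–1–8–16–18, with 13 edges.

13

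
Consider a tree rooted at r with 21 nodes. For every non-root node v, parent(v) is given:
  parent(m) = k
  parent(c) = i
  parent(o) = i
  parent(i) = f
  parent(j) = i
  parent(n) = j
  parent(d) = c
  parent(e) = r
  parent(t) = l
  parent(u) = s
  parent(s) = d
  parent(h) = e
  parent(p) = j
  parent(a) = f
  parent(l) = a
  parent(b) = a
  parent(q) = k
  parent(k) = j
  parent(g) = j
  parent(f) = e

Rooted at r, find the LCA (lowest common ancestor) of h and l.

Path h→root: h e r; path l→root: l a f e r.
First common node: e.

e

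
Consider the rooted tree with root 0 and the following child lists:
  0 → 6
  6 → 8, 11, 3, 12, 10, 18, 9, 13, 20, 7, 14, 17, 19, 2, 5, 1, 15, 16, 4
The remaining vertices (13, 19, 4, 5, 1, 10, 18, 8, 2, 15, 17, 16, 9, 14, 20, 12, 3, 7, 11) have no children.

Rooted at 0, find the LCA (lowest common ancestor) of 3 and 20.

6

Path 3→root: 3 6 0; path 20→root: 20 6 0.
First common node: 6.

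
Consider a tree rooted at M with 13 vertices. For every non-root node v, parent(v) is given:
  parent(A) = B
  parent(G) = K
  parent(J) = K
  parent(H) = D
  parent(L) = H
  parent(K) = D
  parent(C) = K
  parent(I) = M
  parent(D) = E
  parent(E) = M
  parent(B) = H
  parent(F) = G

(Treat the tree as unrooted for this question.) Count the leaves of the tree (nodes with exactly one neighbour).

The leaves are A, C, F, I, J, L.
That is 6 leaves.

6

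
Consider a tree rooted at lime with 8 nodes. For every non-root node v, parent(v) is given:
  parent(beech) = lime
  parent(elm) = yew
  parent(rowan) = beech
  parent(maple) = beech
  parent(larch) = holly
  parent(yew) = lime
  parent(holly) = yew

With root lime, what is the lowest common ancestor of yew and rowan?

lime

yew's ancestor chain is yew, lime and rowan's is rowan, beech, lime; they first meet at lime.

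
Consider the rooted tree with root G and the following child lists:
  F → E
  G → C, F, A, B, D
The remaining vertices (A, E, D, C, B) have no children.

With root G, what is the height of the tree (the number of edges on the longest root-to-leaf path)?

2

A deepest node is E, reached by G – F – E.
That path has 2 edges, so the height is 2.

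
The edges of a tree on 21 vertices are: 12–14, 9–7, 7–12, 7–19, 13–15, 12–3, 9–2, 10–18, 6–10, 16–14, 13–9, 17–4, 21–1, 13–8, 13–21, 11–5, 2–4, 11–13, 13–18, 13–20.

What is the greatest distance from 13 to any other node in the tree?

5

The node farthest from 13 is 16, via 13–9–7–12–14–16 — 5 edges.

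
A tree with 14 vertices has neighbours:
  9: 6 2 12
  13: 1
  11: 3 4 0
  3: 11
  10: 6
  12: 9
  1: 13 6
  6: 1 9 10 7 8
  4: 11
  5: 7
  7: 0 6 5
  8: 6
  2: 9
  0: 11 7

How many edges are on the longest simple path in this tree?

6

A longest path is 3–11–0–7–6–9–2, with 6 edges.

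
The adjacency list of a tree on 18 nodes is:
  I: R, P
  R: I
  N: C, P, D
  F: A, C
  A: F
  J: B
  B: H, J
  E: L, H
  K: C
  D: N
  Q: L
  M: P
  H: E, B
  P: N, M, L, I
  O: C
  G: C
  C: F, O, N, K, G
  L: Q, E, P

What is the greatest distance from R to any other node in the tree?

7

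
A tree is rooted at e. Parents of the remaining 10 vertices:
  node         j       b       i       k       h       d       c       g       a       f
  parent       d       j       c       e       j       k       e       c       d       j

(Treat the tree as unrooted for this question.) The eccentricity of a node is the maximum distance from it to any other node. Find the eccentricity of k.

The node farthest from k is h (b, f, g, i also at distance 3), via k–d–j–h — 3 edges.

3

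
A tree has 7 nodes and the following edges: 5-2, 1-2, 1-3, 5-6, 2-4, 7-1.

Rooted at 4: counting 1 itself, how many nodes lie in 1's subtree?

3

1's subtree: {1, 3, 7}, size 3.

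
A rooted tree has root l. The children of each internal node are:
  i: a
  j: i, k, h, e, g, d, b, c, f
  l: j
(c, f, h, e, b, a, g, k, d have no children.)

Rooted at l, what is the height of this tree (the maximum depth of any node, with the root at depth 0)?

The longest root-to-leaf path is l-j-i-a (3 edges).

3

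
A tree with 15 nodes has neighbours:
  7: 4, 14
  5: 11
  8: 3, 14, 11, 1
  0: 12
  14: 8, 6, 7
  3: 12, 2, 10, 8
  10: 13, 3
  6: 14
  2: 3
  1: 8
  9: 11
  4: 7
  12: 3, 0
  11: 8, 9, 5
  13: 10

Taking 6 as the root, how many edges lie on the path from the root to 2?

Path from 6 to 2: 6 – 14 – 8 – 3 – 2, which has 4 edges.

4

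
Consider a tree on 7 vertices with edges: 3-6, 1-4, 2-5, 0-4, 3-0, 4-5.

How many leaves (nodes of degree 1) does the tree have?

3

Exactly 3 nodes have a single neighbour: 1, 2, 6.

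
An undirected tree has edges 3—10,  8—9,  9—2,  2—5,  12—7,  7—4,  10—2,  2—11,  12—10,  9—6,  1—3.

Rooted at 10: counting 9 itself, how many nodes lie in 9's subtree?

3

9's subtree: {9, 8, 6}, size 3.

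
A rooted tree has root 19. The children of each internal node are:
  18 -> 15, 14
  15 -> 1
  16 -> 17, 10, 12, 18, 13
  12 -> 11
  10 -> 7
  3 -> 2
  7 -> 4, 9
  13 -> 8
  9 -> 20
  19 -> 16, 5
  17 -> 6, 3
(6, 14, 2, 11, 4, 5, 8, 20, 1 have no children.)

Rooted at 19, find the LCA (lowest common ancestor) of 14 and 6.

14's ancestor chain is 14, 18, 16, 19 and 6's is 6, 17, 16, 19; they first meet at 16.

16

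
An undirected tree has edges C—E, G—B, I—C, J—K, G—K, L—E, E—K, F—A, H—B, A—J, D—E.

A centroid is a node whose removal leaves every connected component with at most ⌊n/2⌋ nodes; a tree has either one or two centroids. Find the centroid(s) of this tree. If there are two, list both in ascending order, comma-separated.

Removing K splits the tree into components of sizes 5, 3, 3; the largest is 5 ≤ ⌊12/2⌋ = 6.
No neighbour of K does as well, so K is the unique centroid.

K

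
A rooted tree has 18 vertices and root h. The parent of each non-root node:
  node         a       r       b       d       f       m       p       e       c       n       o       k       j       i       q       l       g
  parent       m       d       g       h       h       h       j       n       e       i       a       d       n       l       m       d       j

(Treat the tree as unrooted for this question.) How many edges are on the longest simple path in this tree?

10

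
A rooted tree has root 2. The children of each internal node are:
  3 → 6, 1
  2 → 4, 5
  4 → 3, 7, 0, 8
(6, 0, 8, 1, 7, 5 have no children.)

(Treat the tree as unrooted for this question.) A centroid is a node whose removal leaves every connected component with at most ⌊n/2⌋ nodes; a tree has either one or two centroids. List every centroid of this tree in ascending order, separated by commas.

4

Removing 4 splits the tree into components of sizes 3, 2, 1, 1, 1; the largest is 3 ≤ ⌊9/2⌋ = 4.
No neighbour of 4 does as well, so 4 is the unique centroid.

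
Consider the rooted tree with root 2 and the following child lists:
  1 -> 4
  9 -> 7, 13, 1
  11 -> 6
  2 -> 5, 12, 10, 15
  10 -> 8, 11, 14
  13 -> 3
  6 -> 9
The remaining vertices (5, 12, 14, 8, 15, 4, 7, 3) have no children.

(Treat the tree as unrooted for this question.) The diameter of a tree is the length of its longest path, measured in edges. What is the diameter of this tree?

7

A longest path is 15 - 2 - 10 - 11 - 6 - 9 - 13 - 3, with 7 edges.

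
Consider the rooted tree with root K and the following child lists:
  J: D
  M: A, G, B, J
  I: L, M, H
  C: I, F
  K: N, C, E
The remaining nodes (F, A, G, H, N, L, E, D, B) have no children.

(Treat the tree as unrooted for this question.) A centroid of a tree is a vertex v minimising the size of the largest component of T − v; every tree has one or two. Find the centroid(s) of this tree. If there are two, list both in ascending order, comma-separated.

Delete I: the remaining components have sizes 6, 5, 1, 1. Max 6 ≤ 7, so I is a centroid.
No neighbour of I does as well, so I is the unique centroid.

I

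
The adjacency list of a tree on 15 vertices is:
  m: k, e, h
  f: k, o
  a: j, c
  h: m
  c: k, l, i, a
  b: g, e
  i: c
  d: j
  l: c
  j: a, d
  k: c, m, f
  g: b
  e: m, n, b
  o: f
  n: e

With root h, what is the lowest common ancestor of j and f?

Ancestors of j (toward the root): j, a, c, k, m, h.
Ancestors of f: f, k, m, h.
The deepest node appearing in both lists is k.

k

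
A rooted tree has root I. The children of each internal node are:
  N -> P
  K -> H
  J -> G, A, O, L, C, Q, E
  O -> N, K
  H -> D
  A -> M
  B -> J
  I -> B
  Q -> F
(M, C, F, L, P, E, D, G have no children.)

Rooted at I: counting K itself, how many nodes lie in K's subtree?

3

Descendants of K (including itself): K, H, D. That's 3.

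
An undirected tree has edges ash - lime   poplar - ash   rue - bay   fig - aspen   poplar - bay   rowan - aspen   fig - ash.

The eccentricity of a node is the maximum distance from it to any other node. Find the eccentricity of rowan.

6

A farthest node from rowan is rue.
The path rowan-aspen-fig-ash-poplar-bay-rue has 6 edges.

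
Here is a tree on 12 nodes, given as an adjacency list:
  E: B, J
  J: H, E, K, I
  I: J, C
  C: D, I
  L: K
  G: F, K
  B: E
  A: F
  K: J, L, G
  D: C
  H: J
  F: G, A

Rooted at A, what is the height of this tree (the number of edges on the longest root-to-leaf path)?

7

A deepest node is D, reached by A – F – G – K – J – I – C – D.
That path has 7 edges, so the height is 7.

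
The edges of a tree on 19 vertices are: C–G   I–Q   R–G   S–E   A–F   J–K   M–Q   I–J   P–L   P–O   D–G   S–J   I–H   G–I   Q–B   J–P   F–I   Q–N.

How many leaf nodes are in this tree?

Exactly 12 nodes have a single neighbour: A, B, C, D, E, H, K, L, M, N, O, R.

12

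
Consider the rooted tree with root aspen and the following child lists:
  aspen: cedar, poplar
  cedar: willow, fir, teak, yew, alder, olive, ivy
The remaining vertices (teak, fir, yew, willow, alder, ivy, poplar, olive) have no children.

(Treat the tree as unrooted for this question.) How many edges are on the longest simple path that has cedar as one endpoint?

2

A farthest node from cedar is poplar.
The path cedar-aspen-poplar has 2 edges.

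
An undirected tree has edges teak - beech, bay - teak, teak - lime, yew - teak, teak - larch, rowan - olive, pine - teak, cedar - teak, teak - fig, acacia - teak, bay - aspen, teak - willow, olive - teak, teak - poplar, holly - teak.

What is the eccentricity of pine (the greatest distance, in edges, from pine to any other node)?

3

The node farthest from pine is rowan (aspen also at distance 3), via pine – teak – olive – rowan — 3 edges.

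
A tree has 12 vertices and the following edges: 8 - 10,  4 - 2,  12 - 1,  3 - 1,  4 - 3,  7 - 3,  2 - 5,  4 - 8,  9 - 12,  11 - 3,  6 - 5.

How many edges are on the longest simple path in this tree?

7

BFS from 9 reaches 6 last, at distance 7; BFS from 6 confirms no node is farther.
Path: 9 – 12 – 1 – 3 – 4 – 2 – 5 – 6.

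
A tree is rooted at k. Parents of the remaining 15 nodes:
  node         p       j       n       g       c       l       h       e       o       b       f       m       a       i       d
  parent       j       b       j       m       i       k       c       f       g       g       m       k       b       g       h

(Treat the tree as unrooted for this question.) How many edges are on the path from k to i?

k - m - g - i: 3 edges.

3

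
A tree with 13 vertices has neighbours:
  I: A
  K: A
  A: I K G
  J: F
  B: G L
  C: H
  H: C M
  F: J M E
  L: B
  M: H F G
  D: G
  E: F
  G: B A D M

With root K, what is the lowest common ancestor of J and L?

G

Path J→root: J F M G A K; path L→root: L B G A K.
First common node: G.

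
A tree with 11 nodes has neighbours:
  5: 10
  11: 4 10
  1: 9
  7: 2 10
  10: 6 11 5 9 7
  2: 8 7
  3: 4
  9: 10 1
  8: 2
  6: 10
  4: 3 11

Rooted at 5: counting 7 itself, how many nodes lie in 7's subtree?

3

Descendants of 7 (including itself): 7, 2, 8. That's 3.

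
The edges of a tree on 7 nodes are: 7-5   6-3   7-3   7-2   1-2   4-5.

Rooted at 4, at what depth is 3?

3

Climbing from 3 to the root: 3 → 7 → 5 → 4. That's 3 steps.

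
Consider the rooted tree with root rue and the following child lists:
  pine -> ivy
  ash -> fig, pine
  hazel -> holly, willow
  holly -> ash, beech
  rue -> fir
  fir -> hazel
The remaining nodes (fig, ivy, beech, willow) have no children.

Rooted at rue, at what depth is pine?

5

Climbing from pine to the root: pine → ash → holly → hazel → fir → rue. That's 5 steps.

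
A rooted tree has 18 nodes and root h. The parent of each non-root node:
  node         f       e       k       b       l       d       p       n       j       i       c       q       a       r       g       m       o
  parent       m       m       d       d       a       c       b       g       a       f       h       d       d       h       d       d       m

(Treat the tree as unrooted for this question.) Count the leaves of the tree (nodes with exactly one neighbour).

Degree-1 nodes: e, i, j, k, l, n, o, p, q, r — 10 of them.

10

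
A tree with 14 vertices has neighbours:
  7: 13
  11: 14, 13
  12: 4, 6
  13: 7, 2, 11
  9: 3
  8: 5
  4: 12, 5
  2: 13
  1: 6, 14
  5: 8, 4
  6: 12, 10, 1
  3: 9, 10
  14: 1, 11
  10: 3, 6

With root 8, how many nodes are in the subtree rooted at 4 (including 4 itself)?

The subtree rooted at 4 contains: 4, 12, 6, 1, 10, 14, 3, 11, 9, 13, 7, 2 — 12 nodes.

12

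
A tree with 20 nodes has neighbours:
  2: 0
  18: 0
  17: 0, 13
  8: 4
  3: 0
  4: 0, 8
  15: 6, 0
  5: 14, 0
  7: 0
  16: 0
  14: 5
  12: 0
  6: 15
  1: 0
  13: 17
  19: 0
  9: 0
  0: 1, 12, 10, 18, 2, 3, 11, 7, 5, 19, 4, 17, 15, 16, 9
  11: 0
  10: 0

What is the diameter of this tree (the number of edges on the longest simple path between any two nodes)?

4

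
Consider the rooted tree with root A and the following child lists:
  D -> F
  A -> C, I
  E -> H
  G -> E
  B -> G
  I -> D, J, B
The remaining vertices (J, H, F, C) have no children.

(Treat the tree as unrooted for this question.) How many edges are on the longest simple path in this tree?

6

Starting from H, a farthest node is C at distance 6.
One longest path: H-E-G-B-I-A-C.
So the diameter is 6.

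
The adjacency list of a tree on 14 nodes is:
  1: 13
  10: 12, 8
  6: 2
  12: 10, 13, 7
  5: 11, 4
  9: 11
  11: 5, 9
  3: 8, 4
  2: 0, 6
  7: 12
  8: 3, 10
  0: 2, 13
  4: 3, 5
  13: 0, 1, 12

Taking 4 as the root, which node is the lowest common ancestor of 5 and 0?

4

5's ancestor chain is 5, 4 and 0's is 0, 13, 12, 10, 8, 3, 4; they first meet at 4.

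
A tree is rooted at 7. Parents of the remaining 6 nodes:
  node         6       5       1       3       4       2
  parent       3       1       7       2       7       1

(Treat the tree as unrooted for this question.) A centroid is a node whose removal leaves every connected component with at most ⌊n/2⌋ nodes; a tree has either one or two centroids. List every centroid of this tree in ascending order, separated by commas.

1

Removing 1 splits the tree into components of sizes 3, 2, 1; the largest is 3 ≤ ⌊7/2⌋ = 3.
No neighbour of 1 does as well, so 1 is the unique centroid.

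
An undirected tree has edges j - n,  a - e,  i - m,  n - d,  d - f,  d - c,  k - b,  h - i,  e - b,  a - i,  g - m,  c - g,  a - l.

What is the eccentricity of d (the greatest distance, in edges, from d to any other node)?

Distances from d peak at 8, attained at k.
d – c – g – m – i – a – e – b – k

8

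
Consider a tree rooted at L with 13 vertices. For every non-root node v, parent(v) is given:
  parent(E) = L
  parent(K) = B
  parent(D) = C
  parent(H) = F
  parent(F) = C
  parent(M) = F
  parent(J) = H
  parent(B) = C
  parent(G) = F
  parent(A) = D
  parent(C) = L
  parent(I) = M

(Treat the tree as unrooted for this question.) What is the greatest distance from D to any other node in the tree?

4

The node farthest from D is J (I also at distance 4), via D-C-F-H-J — 4 edges.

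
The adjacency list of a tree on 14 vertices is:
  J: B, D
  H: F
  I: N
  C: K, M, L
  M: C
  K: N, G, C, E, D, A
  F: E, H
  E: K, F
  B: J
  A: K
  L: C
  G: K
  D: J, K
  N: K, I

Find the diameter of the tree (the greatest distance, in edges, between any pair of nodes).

Starting from B, a farthest node is H at distance 6.
One longest path: B–J–D–K–E–F–H.
So the diameter is 6.

6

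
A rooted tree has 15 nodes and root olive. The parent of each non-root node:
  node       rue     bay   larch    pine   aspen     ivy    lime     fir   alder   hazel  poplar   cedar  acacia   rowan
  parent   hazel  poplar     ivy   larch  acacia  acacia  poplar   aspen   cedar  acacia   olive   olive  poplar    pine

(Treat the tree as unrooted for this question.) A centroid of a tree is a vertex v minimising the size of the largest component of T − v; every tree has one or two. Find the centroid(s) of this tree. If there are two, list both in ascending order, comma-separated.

acacia

If acacia is removed the pieces have sizes 6, 4, 2, 2, all ≤ ⌊15/2⌋ = 7.
Every other node leaves some component of size > 7, so the centroid is unique.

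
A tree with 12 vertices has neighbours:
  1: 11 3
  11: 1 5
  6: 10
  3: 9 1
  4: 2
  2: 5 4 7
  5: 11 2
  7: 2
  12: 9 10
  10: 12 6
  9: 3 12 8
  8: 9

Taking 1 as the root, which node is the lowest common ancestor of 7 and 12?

7's ancestor chain is 7, 2, 5, 11, 1 and 12's is 12, 9, 3, 1; they first meet at 1.

1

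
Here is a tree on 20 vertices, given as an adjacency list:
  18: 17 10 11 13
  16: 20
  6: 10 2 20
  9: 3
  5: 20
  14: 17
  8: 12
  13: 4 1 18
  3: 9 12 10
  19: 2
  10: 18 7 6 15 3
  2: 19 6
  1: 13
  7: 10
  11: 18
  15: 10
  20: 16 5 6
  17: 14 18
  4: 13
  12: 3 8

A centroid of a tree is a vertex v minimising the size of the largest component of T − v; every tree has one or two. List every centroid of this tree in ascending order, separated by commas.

10

If 10 is removed the pieces have sizes 7, 6, 4, 1, 1, all ≤ ⌊20/2⌋ = 10.
No neighbour of 10 does as well, so 10 is the unique centroid.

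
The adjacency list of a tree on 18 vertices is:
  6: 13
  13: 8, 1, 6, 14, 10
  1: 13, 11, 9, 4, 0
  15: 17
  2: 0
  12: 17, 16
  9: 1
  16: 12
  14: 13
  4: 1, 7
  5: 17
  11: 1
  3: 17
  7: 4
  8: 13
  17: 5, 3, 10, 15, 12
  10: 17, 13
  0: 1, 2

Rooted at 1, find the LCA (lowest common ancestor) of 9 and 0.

1

9's ancestor chain is 9, 1 and 0's is 0, 1; they first meet at 1.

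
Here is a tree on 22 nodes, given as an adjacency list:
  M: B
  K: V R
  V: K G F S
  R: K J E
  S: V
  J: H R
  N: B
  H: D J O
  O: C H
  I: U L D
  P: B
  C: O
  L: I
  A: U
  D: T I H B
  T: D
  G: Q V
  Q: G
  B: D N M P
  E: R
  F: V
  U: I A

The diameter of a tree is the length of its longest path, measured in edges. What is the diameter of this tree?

Starting from A, a farthest node is Q at distance 10.
One longest path: A-U-I-D-H-J-R-K-V-G-Q.
So the diameter is 10.

10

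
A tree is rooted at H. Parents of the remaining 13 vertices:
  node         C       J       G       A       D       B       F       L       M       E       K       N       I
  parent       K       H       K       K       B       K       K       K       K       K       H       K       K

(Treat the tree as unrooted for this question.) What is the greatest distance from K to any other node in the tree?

2

A farthest node from K is J (D also at distance 2).
The path K-H-J has 2 edges.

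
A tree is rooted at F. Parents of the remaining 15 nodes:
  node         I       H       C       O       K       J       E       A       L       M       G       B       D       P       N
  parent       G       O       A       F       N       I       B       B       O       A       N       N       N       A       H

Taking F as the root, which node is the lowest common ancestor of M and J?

N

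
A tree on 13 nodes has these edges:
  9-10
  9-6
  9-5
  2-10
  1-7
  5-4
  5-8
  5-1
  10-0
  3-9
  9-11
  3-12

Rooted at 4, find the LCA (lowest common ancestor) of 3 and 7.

Ancestors of 3 (toward the root): 3, 9, 5, 4.
Ancestors of 7: 7, 1, 5, 4.
The deepest node appearing in both lists is 5.

5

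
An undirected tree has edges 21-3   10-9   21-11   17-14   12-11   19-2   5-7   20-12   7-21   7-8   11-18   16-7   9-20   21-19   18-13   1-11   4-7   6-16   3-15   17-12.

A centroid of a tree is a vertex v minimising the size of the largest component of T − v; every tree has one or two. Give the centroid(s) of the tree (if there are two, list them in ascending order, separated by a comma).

If 21 is removed the pieces have sizes 10, 6, 2, 2, all ≤ ⌊21/2⌋ = 10.
No neighbour of 21 does as well, so 21 is the unique centroid.

21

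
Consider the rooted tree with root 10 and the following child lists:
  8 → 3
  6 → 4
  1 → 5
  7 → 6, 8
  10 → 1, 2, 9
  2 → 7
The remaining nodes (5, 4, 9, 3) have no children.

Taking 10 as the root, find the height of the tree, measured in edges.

4

3 sits deepest: 10–2–7–8–3 — 4 edges from the root.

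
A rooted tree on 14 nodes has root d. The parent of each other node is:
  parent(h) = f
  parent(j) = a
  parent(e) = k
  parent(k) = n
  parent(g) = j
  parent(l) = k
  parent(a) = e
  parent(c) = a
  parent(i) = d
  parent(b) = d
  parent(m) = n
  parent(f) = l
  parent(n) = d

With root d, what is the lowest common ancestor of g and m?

Ancestors of g (toward the root): g, j, a, e, k, n, d.
Ancestors of m: m, n, d.
The deepest node appearing in both lists is n.

n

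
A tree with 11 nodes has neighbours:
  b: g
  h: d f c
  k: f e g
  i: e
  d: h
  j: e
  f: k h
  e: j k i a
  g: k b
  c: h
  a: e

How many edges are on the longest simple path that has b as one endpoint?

5

Distances from b peak at 5, attained at d (c also at distance 5).
b-g-k-f-h-d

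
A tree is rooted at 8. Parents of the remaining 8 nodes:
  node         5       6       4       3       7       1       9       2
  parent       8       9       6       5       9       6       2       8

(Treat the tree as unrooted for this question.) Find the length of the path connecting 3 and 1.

6

Walking from 3: 3–5–8–2–9–6–1. Length 6.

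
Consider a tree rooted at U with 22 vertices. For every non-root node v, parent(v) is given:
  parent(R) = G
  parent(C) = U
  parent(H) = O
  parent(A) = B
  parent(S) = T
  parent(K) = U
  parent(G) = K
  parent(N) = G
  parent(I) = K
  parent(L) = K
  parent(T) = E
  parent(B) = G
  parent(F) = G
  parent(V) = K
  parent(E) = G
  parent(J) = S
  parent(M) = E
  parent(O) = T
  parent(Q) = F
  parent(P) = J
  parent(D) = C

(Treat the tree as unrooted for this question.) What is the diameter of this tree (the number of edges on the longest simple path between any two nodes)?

BFS from D reaches P last, at distance 9; BFS from P confirms no node is farther.
Path: D - C - U - K - G - E - T - S - J - P.

9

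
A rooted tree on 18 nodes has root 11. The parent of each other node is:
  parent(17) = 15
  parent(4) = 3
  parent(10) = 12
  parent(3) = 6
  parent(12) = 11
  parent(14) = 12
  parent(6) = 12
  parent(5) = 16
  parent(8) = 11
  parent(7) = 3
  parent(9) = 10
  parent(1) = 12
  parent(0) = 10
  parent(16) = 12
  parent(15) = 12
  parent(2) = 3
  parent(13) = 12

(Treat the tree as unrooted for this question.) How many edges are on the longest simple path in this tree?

BFS from 4 reaches 0 last, at distance 5; BFS from 0 confirms no node is farther.
Path: 4 - 3 - 6 - 12 - 10 - 0.

5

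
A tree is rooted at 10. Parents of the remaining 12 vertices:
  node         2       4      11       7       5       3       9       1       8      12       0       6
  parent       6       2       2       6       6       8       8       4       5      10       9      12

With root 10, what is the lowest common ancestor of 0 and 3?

Ancestors of 0 (toward the root): 0, 9, 8, 5, 6, 12, 10.
Ancestors of 3: 3, 8, 5, 6, 12, 10.
The deepest node appearing in both lists is 8.

8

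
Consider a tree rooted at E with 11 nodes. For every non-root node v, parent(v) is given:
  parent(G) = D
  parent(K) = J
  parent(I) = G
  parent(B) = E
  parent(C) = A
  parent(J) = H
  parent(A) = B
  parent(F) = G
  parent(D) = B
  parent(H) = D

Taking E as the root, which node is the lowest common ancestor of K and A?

Path K→root: K J H D B E; path A→root: A B E.
First common node: B.

B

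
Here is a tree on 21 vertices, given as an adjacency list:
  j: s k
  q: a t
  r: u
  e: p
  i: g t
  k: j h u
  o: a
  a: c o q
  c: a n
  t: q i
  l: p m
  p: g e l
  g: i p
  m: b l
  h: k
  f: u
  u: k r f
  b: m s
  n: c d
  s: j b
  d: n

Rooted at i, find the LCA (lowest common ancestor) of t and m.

t's ancestor chain is t, i and m's is m, l, p, g, i; they first meet at i.

i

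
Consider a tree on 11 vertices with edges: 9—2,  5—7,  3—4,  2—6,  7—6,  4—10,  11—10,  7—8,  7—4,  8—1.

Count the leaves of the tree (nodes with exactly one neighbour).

Exactly 5 nodes have a single neighbour: 1, 3, 5, 9, 11.

5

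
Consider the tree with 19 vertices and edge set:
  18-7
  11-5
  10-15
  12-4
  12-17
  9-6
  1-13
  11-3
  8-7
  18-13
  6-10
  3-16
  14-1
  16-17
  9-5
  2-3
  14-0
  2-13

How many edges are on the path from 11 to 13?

3

Walking from 11: 11 - 3 - 2 - 13. Length 3.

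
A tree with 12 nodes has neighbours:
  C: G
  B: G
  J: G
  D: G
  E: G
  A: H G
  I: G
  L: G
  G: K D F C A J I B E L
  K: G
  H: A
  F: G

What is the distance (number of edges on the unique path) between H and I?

3

H - A - G - I: 3 edges.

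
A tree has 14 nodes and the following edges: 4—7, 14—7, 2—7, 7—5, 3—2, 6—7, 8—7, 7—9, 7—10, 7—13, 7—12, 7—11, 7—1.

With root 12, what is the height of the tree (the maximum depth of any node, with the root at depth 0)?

3

The longest root-to-leaf path is 12-7-2-3 (3 edges).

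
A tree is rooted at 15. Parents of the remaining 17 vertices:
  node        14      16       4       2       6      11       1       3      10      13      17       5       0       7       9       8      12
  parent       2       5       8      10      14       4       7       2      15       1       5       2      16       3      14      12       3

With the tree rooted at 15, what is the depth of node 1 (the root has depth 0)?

5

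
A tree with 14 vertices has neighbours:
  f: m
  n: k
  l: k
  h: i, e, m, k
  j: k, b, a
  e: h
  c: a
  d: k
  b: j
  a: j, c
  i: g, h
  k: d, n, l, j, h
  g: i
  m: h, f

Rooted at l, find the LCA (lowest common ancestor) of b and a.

j

Ancestors of b (toward the root): b, j, k, l.
Ancestors of a: a, j, k, l.
The deepest node appearing in both lists is j.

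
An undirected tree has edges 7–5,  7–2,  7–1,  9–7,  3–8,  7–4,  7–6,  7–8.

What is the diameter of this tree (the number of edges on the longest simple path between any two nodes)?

3

Starting from 3, a farthest node is 2 at distance 3.
One longest path: 3 - 8 - 7 - 2.
So the diameter is 3.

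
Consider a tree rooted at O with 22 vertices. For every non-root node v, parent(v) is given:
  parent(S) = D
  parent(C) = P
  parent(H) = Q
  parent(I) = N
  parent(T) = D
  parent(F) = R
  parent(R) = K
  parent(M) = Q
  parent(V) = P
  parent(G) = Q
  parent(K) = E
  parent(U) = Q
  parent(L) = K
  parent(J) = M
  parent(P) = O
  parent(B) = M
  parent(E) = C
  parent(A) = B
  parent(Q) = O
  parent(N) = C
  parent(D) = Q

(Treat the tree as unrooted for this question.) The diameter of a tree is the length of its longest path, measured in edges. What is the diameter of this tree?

10

A longest path is F–R–K–E–C–P–O–Q–M–B–A, with 10 edges.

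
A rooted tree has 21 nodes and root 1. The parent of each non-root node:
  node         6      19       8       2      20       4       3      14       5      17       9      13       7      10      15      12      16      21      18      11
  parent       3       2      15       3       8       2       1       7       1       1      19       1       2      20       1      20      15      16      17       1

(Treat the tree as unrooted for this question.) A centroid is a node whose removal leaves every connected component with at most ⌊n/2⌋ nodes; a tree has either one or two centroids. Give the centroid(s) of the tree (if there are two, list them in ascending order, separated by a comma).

1

Delete 1: the remaining components have sizes 8, 7, 2, 1, 1, 1. Max 8 ≤ 10, so 1 is a centroid.
No neighbour of 1 does as well, so 1 is the unique centroid.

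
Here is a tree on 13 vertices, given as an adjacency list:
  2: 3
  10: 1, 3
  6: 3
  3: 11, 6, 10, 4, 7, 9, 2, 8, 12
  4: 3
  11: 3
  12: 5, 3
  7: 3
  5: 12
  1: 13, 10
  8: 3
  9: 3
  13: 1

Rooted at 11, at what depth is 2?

Path from 11 to 2: 11–3–2, which has 2 edges.

2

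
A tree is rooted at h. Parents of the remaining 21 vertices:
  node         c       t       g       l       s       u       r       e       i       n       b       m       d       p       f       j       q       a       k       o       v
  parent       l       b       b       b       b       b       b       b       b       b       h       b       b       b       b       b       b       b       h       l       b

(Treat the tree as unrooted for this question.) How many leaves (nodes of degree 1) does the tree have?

Degree-1 nodes: a, c, d, e, f, g, i, j, k, m, n, o, p, q, r, s, t, u, v — 19 of them.

19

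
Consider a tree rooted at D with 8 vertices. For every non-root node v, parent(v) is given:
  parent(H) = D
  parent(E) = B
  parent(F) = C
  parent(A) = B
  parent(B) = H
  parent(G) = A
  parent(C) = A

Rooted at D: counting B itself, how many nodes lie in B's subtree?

The subtree rooted at B contains: B, A, E, C, G, F — 6 nodes.

6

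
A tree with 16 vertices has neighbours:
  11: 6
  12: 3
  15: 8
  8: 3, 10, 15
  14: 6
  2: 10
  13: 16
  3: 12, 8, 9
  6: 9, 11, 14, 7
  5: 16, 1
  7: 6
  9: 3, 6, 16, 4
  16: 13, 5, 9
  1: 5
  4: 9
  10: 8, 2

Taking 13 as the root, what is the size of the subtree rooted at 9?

9's subtree: {9, 4, 6, 3, 14, 7, 11, 8, 12, 10, 15, 2}, size 12.

12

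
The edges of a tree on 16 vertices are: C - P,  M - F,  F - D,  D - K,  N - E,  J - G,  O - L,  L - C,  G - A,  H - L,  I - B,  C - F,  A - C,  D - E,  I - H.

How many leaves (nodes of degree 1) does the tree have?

7

Degree-1 nodes: B, J, K, M, N, O, P — 7 of them.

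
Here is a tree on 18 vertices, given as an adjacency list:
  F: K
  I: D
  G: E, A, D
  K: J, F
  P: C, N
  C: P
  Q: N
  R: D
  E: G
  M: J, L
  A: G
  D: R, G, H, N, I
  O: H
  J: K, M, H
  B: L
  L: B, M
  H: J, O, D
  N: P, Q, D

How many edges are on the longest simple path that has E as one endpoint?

The node farthest from E is B, via E-G-D-H-J-M-L-B — 7 edges.

7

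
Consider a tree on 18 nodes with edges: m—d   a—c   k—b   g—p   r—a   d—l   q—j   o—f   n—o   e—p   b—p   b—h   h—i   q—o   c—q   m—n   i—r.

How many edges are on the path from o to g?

9

The path is o - q - c - a - r - i - h - b - p - g, which has 9 edges.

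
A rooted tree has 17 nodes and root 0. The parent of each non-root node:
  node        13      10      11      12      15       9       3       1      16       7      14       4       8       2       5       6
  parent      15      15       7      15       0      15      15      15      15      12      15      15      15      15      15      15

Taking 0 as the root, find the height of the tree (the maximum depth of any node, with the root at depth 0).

The longest root-to-leaf path is 0–15–12–7–11 (4 edges).

4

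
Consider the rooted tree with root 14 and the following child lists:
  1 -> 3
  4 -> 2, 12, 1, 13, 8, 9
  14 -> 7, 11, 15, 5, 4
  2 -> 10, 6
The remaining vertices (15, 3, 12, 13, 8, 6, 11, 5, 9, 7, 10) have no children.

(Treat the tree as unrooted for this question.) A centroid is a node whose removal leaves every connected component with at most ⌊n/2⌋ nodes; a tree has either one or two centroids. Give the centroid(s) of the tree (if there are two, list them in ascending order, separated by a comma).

4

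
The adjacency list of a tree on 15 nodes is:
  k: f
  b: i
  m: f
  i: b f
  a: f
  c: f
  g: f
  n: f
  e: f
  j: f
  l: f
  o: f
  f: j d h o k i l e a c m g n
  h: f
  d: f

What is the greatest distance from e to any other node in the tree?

The node farthest from e is b, via e-f-i-b — 3 edges.

3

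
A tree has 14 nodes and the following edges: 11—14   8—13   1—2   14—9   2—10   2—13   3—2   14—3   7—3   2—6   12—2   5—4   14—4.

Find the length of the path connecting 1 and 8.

The path is 1 - 2 - 13 - 8, which has 3 edges.

3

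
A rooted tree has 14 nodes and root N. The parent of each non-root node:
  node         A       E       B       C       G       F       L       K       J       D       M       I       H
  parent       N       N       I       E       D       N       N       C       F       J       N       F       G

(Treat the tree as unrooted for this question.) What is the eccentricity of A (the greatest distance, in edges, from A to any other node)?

6

The node farthest from A is H, via A–N–F–J–D–G–H — 6 edges.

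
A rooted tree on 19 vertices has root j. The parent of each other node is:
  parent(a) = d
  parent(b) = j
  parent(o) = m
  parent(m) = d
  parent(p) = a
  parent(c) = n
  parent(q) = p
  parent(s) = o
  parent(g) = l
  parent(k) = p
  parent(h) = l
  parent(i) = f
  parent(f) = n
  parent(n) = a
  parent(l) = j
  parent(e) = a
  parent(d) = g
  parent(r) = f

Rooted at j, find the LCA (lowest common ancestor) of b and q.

j

b's ancestor chain is b, j and q's is q, p, a, d, g, l, j; they first meet at j.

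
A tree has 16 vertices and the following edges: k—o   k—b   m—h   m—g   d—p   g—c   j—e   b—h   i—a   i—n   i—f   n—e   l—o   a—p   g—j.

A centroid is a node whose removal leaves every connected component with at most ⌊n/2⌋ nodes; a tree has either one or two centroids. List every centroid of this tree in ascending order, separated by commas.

g, j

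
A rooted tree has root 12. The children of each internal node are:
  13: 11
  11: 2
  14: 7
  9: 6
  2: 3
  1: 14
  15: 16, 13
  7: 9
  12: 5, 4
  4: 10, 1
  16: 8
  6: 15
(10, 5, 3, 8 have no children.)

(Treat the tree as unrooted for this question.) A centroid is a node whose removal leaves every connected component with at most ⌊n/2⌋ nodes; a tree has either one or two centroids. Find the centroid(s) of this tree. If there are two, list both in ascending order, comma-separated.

Delete 6: the remaining components have sizes 8, 7. Max 8 ≤ 8, so 6 is a centroid.
Its neighbour 9 also leaves a largest component of size 8, so both are centroids.

6, 9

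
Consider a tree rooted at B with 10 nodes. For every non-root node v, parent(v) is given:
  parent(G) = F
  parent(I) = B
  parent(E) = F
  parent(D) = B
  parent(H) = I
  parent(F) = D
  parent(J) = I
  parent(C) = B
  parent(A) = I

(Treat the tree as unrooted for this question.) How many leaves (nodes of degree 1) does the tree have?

6

The leaves are A, C, E, G, H, J.
That is 6 leaves.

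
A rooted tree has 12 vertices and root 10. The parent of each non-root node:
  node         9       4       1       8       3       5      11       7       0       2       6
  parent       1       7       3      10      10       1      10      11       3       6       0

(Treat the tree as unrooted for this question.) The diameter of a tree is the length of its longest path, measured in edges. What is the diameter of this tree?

7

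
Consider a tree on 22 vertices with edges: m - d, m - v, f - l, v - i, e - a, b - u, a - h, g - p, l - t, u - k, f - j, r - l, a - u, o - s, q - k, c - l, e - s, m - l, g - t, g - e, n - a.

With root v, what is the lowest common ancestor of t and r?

l

Path t→root: t l m v; path r→root: r l m v.
First common node: l.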